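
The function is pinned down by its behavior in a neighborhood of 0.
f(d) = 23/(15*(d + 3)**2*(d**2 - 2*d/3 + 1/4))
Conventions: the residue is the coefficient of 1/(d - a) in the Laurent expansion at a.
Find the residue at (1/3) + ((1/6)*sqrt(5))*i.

The residue is (-736/18225) - ((7268/91125)*sqrt(5))*i.

The factor d**2 - 2*d/3 + 1/4 splits as (d - a)(d - a') with a = (1/3) + ((1/6)*sqrt(5))*i, a' = (1/3) - ((1/6)*sqrt(5))*i. At the order-1 pole a set g(d) = (d - a)*f(d) = [23/(15*(d + 3)**2)] / (d - a').
Simple pole: residue = g(a) at a = (1/3) + ((1/6)*sqrt(5))*i, which is (-736/18225) - ((7268/91125)*sqrt(5))*i.


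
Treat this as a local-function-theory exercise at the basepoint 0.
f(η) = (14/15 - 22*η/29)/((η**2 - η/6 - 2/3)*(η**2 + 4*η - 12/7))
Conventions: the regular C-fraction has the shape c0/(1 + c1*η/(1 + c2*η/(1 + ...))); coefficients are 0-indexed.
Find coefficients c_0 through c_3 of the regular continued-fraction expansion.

Taylor coefficients (expand at 0): a_0 = 49/60, a_1 = 4333/4176, a_2 = 1087289/250560, a_3 = 27265469/3006720.
c0 = a_0 = 49/60. Peel one level at a time: if S = 1 + c*η/S' with S'(0) = 1, then c is the η-coefficient of S and S' = c*η/(S - 1).
S_1 = c0/f = 1 + (-3095/2436)*η + (-1829363/494508)*η^2 + ...; c1 = -3095/2436.
S_2 = c1*η/(S_1 - 1) = 1 + (-1829363/628285)*η + (335312349/38316100)*η^2 + ...; c2 = -1829363/628285.
S_3 = c2*η/(S_2 - 1) = 1 + (68068406847/22647513940)*η + ...; c3 = 68068406847/22647513940.

The regular C-fraction coefficients are [49/60, -3095/2436, -1829363/628285, 68068406847/22647513940].


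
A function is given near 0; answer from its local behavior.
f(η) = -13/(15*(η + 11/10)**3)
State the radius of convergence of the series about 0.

The radius of convergence is 11/10.

Denominator factor (η + 11/10)^3: pole of order 3 at -11/10, modulus 11/10.
The radius of convergence is the smallest modulus among the singular points: 11/10.


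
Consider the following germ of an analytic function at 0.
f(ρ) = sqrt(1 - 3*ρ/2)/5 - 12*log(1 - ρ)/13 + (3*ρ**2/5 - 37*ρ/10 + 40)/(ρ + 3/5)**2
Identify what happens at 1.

The term (-12/13)*log(1 - ρ/(1)) has argument 1 - 1/(1) = 0 at 1: a logarithmic (infinitely-sheeted) branch point; the remaining terms are analytic or single-valued there.

The point is a logarithmic branch point.


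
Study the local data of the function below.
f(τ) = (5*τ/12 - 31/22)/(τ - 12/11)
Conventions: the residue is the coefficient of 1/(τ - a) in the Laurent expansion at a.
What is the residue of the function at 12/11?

At the order-1 pole 12/11 set g(τ) = (τ - (12/11))*f(τ) = 5*τ/12 - 31/22.
Simple pole: residue = g(a) at a = 12/11, which is -21/22.

The residue is -21/22.


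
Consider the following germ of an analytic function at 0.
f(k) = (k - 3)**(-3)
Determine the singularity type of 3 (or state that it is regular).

The point is a pole of order 3.

The denominator factor k - 3 vanishes at 3 and appears to the power 3; the numerator there equals 1, nonzero, and no other factor vanishes.
Hence a pole whose order is the multiplicity, 3.


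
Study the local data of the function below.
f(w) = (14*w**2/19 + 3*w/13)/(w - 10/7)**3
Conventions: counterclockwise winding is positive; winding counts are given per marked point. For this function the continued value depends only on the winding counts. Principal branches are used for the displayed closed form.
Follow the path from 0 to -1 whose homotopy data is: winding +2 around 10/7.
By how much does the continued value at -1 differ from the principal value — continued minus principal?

The function is rational, hence single-valued: continuing it around any pole returns the same value, so the difference is 0.

Continued minus principal equals 0.


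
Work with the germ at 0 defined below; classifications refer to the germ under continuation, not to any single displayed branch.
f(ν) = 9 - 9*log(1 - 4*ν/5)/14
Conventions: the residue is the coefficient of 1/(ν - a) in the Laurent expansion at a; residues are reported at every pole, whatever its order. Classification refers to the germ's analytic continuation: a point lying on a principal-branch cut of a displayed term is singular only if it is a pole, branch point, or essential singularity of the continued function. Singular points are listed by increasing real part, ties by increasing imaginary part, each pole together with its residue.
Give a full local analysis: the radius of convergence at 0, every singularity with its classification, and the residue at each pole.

Branch term (-9/14)*log(1 - ν/(5/4)): its argument vanishes at ν = 5/4, a logarithmic branch point, modulus 5/4.
The radius of convergence is the smallest modulus among the singular points: 5/4.

Radius of convergence at 0: 5/4.
At 5/4: a logarithmic branch point.


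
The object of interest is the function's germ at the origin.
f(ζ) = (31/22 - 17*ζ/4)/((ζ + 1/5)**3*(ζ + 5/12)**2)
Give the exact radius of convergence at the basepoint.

The radius of convergence is 1/5.

Denominator factor (ζ + 1/5)^3: pole of order 3 at -1/5, modulus 1/5.
Denominator factor (ζ + 5/12)^2: pole of order 2 at -5/12, modulus 5/12.
The radius of convergence is the smallest modulus among the singular points: 1/5.


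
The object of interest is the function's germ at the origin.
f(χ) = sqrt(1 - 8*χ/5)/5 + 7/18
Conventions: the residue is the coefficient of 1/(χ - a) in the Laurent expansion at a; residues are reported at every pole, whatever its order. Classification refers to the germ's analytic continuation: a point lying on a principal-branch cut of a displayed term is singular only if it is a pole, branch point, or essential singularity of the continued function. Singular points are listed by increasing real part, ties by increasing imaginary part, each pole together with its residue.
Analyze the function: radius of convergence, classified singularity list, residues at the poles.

Branch term (1/5)*sqrt(1 - χ/(5/8)): its argument vanishes at χ = 5/8, a square-root branch point, modulus 5/8.
The radius of convergence is the smallest modulus among the singular points: 5/8.

Radius of convergence at 0: 5/8.
At 5/8: an algebraic (square-root) branch point.


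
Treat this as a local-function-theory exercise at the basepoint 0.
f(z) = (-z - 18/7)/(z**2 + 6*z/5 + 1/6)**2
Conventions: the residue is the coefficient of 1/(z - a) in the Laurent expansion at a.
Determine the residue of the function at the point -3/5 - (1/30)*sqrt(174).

The residue is -(5175/11774)*sqrt(174).

The factor z**2 + 6*z/5 + 1/6 splits as (z - a)(z - a') with a = -3/5 - (1/30)*sqrt(174), a' = -3/5 + (1/30)*sqrt(174). At the order-2 pole a set g(z) = (z - a)^2*f(z) = [-z - 18/7] / (z - a')^2.
Order-2 pole: residue = g'(a); g'(-3/5 - (1/30)*sqrt(174)) = -(5175/11774)*sqrt(174), so the residue is -(5175/11774)*sqrt(174).


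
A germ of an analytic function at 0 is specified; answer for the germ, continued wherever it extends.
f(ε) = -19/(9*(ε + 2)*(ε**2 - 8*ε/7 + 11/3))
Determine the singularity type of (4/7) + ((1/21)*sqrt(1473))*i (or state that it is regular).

The point is a pole of order 1.

The denominator factor ε**2 - 8*ε/7 + 11/3 vanishes at (4/7) + ((1/21)*sqrt(1473))*i and appears to the power 1; the numerator there equals -19/9, nonzero, and no other factor vanishes.
Hence a pole whose order is the multiplicity, 1.


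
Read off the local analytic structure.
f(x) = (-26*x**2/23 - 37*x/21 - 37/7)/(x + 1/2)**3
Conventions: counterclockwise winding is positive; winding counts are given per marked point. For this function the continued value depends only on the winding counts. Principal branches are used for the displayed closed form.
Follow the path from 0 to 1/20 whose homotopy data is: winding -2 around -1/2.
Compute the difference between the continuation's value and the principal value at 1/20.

The function is rational, hence single-valued: continuing it around any pole returns the same value, so the difference is 0.

Continued minus principal equals 0.


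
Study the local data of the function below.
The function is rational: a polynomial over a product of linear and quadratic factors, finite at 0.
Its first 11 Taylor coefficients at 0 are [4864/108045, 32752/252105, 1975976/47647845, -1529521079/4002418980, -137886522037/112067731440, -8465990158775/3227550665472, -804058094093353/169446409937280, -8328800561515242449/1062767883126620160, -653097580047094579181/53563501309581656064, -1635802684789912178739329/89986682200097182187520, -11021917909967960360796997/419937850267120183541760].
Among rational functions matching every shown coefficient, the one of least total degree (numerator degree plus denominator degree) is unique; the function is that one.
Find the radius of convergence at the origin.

No rational of total degree below 9 reproduces all 11 coefficients; solving the [2/7] Pade equations on them gives f(β) = (29*β**2/6 + 25*β/24 - 38/35)/((β - 7/8)**3*(β**2 - 5*β/4 + 6)**2), whose expansion matches every shown term.
Denominator factor (β**2 - 5*β/4 + 6)^2: discriminant -359/16, complex-conjugate roots (5/8) + ((1/8)*sqrt(359))*i and (5/8) - ((1/8)*sqrt(359))*i; poles of order 2, moduli sqrt(6) and sqrt(6).
Denominator factor (β - 7/8)^3: pole of order 3 at 7/8, modulus 7/8.
The radius of convergence is the smallest modulus among the singular points: 7/8.

The radius of convergence is 7/8.


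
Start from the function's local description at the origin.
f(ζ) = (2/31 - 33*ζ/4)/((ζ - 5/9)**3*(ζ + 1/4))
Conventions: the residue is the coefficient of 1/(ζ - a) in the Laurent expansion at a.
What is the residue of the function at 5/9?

The residue is 3076380/756059.

At the order-3 pole 5/9 set g(ζ) = (ζ - (5/9))^3*f(ζ) = (2/31 - 33*ζ/4)/(ζ + 1/4).
Order-3 pole: residue = g''(a)/2; g''(5/9) = 6152760/756059, so the residue is 3076380/756059.


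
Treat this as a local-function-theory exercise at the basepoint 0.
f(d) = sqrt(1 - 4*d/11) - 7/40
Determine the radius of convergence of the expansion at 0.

The radius of convergence is 11/4.

Branch term (1)*sqrt(1 - d/(11/4)): its argument vanishes at d = 11/4, a square-root branch point, modulus 11/4.
The radius of convergence is the smallest modulus among the singular points: 11/4.


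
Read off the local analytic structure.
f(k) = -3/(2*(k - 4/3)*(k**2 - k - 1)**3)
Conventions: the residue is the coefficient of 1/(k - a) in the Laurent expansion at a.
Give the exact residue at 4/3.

At the order-1 pole 4/3 set g(k) = (k - (4/3))*f(k) = -3/(2*(k**2 - k - 1)**3).
Simple pole: residue = g(a) at a = 4/3, which is 2187/250.

The residue is 2187/250.


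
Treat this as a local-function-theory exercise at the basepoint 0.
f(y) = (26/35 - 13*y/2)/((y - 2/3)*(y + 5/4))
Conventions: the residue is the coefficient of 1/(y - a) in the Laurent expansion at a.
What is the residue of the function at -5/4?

The residue is -7449/1610.

At the order-1 pole -5/4 set g(y) = (y - (-5/4))*f(y) = (26/35 - 13*y/2)/(y - 2/3).
Simple pole: residue = g(a) at a = -5/4, which is -7449/1610.


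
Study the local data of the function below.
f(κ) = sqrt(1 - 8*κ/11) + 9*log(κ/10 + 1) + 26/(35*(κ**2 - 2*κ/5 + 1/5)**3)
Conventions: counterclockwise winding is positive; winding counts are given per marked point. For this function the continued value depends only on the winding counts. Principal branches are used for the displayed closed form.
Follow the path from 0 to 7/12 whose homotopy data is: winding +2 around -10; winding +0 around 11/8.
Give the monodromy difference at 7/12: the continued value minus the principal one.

The rational part is single-valued and drops out of the difference; each branch term changes only by its own monodromy.
(1)*sqrt(1 - κ/(11/8)): winding +0 is even, the square root returns to the same sheet, contribution 0.
(9)*log(1 - κ/(-10)): each positive loop around -10 adds 2*pi*i to the log, so winding +2 contributes (9)*(2)*2*pi*i = (36)*pi*i.
Summing the contributions at κ = 7/12 gives (36)*pi*i.

Continued minus principal equals (36)*pi*i.


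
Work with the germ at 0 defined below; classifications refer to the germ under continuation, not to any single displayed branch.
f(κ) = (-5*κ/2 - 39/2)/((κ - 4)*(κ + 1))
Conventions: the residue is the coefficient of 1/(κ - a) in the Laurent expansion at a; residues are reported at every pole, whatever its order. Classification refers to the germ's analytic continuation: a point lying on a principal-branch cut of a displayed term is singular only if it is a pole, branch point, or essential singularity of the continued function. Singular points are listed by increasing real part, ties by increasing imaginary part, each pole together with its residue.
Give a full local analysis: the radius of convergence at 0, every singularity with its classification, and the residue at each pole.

Radius of convergence at 0: 1.
At -1: a pole of order 1; residue 17/5.
At 4: a pole of order 1; residue -59/10.

Denominator factor (κ + 1): pole of order 1 at -1, modulus 1.
Denominator factor (κ - 4): pole of order 1 at 4, modulus 4.
The radius of convergence is the smallest modulus among the singular points: 1.
At the order-1 pole -1 set g(κ) = (κ - (-1))*f(κ) = (-5*κ/2 - 39/2)/(κ - 4).
Simple pole: residue = g(a) at a = -1, which is 17/5.
At the order-1 pole 4 set g(κ) = (κ - (4))*f(κ) = (-5*κ/2 - 39/2)/(κ + 1).
Simple pole: residue = g(a) at a = 4, which is -59/10.
List the singular points by increasing real part (a conjugate pair: the negative imaginary part first).


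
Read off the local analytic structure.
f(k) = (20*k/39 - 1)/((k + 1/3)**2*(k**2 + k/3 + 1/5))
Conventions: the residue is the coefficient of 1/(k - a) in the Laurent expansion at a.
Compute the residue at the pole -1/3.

The residue is -2525/351.

At the order-2 pole -1/3 set g(k) = (k - (-1/3))^2*f(k) = (20*k/39 - 1)/(k**2 + k/3 + 1/5).
Order-2 pole: residue = g'(a); g'(-1/3) = -2525/351, so the residue is -2525/351.


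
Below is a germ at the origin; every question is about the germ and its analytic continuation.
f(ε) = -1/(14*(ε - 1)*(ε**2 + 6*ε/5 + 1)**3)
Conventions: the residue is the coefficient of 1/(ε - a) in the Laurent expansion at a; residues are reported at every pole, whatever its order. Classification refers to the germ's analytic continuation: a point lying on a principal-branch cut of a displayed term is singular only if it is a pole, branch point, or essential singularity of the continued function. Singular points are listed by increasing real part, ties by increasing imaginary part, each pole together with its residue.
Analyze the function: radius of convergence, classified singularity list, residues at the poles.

Denominator factor (ε - 1): pole of order 1 at 1, modulus 1.
Denominator factor (ε**2 + 6*ε/5 + 1)^3: discriminant -64/25, complex-conjugate roots (-3/5) + (4/5)*i and (-3/5) - (4/5)*i; poles of order 3, moduli 1 and 1.
The radius of convergence is the smallest modulus among the singular points: 1.
The factor ε**2 + 6*ε/5 + 1 splits as (ε - a)(ε - a') with a = (-3/5) - (4/5)*i, a' = (-3/5) + (4/5)*i. At the order-3 pole a set g(ε) = (ε - a)^3*f(ε) = [-1/(14*(ε - 1))] / (ε - a')^3.
Order-3 pole: residue = g''(a)/2; g''((-3/5) - (4/5)*i) = (125/57344) + (12875/229376)*i, so the residue is (125/114688) + (12875/458752)*i.
The factor ε**2 + 6*ε/5 + 1 splits as (ε - a)(ε - a') with a = (-3/5) + (4/5)*i, a' = (-3/5) - (4/5)*i. At the order-3 pole a set g(ε) = (ε - a)^3*f(ε) = [-1/(14*(ε - 1))] / (ε - a')^3.
Order-3 pole: residue = g''(a)/2; g''((-3/5) + (4/5)*i) = (125/57344) - (12875/229376)*i, so the residue is (125/114688) - (12875/458752)*i.
At the order-1 pole 1 set g(ε) = (ε - (1))*f(ε) = -1/(14*(ε**2 + 6*ε/5 + 1)**3).
Simple pole: residue = g(a) at a = 1, which is -125/57344.
List the singular points by increasing real part (a conjugate pair: the negative imaginary part first).

Radius of convergence at 0: 1.
At (-3/5) - (4/5)*i: a pole of order 3; residue (125/114688) + (12875/458752)*i.
At (-3/5) + (4/5)*i: a pole of order 3; residue (125/114688) - (12875/458752)*i.
At 1: a pole of order 1; residue -125/57344.


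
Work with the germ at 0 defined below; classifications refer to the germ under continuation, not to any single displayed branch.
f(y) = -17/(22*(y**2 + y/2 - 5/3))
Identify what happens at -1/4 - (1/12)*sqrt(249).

The denominator factor y**2 + y/2 - 5/3 vanishes at -1/4 - (1/12)*sqrt(249) and appears to the power 1; the numerator there equals -17/22, nonzero, and no other factor vanishes.
Hence a pole whose order is the multiplicity, 1.

The point is a pole of order 1.


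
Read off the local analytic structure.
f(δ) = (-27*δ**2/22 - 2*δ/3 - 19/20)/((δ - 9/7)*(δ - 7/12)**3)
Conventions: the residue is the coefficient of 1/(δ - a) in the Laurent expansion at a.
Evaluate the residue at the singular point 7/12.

At the order-3 pole 7/12 set g(δ) = (δ - (7/12))^3*f(δ) = (-27*δ**2/22 - 2*δ/3 - 19/20)/(δ - 9/7).
Order-3 pole: residue = g''(a)/2; g''(7/12) = 250090848/11295845, so the residue is 125045424/11295845.

The residue is 125045424/11295845.


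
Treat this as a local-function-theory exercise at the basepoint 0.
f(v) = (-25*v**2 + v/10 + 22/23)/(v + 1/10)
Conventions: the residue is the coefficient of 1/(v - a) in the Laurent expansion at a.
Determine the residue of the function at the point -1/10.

The residue is 801/1150.

At the order-1 pole -1/10 set g(v) = (v - (-1/10))*f(v) = -25*v**2 + v/10 + 22/23.
Simple pole: residue = g(a) at a = -1/10, which is 801/1150.


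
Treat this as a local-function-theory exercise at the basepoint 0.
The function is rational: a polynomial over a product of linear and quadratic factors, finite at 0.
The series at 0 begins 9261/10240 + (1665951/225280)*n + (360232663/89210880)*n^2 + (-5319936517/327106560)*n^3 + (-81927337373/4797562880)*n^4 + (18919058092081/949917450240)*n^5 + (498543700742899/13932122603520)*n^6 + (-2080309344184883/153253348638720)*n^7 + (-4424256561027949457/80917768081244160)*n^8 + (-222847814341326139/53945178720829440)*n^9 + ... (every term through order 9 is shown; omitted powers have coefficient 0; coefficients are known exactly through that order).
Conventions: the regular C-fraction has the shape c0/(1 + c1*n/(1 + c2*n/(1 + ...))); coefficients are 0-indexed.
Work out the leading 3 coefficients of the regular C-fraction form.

The regular C-fraction coefficients are [9261/10240, -1619/198, 14676725/1923372].

Taylor coefficients (read off): a_0 = 9261/10240, a_1 = 1665951/225280, a_2 = 360232663/89210880.
c0 = a_0 = 9261/10240. Peel one level at a time: if S = 1 + c*n/S' with S'(0) = 1, then c is the n-coefficient of S and S' = c*n/(S - 1).
S_1 = c0/f = 1 + (-1619/198)*n + (14676725/235224)*n^2 + ...; c1 = -1619/198.
S_2 = c1*n/(S_1 - 1) = 1 + (14676725/1923372)*n + ...; c2 = 14676725/1923372.


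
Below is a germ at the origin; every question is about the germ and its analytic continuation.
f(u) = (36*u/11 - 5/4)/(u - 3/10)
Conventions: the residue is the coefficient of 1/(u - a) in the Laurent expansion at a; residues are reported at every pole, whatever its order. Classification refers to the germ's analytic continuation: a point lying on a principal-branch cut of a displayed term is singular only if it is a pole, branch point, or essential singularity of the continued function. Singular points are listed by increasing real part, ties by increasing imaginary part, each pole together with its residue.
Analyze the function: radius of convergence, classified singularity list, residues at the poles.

Radius of convergence at 0: 3/10.
At 3/10: a pole of order 1; residue -59/220.

Denominator factor (u - 3/10): pole of order 1 at 3/10, modulus 3/10.
The radius of convergence is the smallest modulus among the singular points: 3/10.
At the order-1 pole 3/10 set g(u) = (u - (3/10))*f(u) = 36*u/11 - 5/4.
Simple pole: residue = g(a) at a = 3/10, which is -59/220.


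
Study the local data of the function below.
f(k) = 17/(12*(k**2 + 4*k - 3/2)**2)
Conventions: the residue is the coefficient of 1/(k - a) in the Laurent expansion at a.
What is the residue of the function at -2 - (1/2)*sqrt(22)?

The residue is (17/2904)*sqrt(22).


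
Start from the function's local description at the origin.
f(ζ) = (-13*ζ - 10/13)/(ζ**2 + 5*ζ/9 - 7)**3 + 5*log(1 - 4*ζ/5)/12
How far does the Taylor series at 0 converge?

Denominator factor (ζ**2 + 5*ζ/9 - 7)^3: discriminant 2293/81, real irrational roots -5/18 + (1/18)*sqrt(2293) and -5/18 - (1/18)*sqrt(2293); poles of order 3, moduli -5/18 + (1/18)*sqrt(2293) and 5/18 + (1/18)*sqrt(2293).
Branch term (5/12)*log(1 - ζ/(5/4)): its argument vanishes at ζ = 5/4, a logarithmic branch point, modulus 5/4.
The radius of convergence is the smallest modulus among the singular points: 5/4.

The radius of convergence is 5/4.


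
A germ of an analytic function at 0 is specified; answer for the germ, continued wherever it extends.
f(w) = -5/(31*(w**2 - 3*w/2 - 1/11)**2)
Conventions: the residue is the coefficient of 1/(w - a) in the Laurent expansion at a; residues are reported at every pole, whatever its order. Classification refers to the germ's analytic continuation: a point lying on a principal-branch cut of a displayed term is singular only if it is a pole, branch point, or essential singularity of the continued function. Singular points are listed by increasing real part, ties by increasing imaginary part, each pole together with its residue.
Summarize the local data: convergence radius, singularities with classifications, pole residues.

Denominator factor (w**2 - 3*w/2 - 1/11)^2: discriminant 115/44, real irrational roots 3/4 + (1/44)*sqrt(1265) and 3/4 - (1/44)*sqrt(1265); poles of order 2, moduli 3/4 + (1/44)*sqrt(1265) and -3/4 + (1/44)*sqrt(1265).
The radius of convergence is the smallest modulus among the singular points: -3/4 + (1/44)*sqrt(1265).
The factor w**2 - 3*w/2 - 1/11 splits as (w - a)(w - a') with a = 3/4 - (1/44)*sqrt(1265), a' = 3/4 + (1/44)*sqrt(1265). At the order-2 pole a set g(w) = (w - a)^2*f(w) = [-5/31] / (w - a')^2.
Order-2 pole: residue = g'(a); g'(3/4 - (1/44)*sqrt(1265)) = -(176/81995)*sqrt(1265), so the residue is -(176/81995)*sqrt(1265).
The factor w**2 - 3*w/2 - 1/11 splits as (w - a)(w - a') with a = 3/4 + (1/44)*sqrt(1265), a' = 3/4 - (1/44)*sqrt(1265). At the order-2 pole a set g(w) = (w - a)^2*f(w) = [-5/31] / (w - a')^2.
Order-2 pole: residue = g'(a); g'(3/4 + (1/44)*sqrt(1265)) = (176/81995)*sqrt(1265), so the residue is (176/81995)*sqrt(1265).
List the singular points by increasing real part (a conjugate pair: the negative imaginary part first).

Radius of convergence at 0: -3/4 + (1/44)*sqrt(1265).
At 3/4 - (1/44)*sqrt(1265): a pole of order 2; residue -(176/81995)*sqrt(1265).
At 3/4 + (1/44)*sqrt(1265): a pole of order 2; residue (176/81995)*sqrt(1265).


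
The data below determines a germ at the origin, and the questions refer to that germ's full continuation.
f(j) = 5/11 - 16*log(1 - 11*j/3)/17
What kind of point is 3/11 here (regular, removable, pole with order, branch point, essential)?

The term (-16/17)*log(1 - j/(3/11)) has argument 1 - 3/11/(3/11) = 0 at 3/11: a logarithmic (infinitely-sheeted) branch point; the remaining terms are analytic or single-valued there.

The point is a logarithmic branch point.


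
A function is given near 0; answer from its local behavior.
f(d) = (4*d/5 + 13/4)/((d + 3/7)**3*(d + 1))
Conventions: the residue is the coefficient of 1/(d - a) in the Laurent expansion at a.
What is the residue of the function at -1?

The residue is -16807/1280.

At the order-1 pole -1 set g(d) = (d - (-1))*f(d) = (4*d/5 + 13/4)/(d + 3/7)**3.
Simple pole: residue = g(a) at a = -1, which is -16807/1280.


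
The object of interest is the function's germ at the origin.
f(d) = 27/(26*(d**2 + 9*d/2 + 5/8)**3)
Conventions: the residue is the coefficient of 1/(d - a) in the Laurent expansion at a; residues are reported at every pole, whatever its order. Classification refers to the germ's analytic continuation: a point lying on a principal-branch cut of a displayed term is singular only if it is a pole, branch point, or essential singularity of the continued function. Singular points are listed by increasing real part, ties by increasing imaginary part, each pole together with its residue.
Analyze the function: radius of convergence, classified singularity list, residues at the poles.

Denominator factor (d**2 + 9*d/2 + 5/8)^3: discriminant 71/4, real irrational roots -9/4 + (1/4)*sqrt(71) and -9/4 - (1/4)*sqrt(71); poles of order 3, moduli 9/4 - (1/4)*sqrt(71) and 9/4 + (1/4)*sqrt(71).
The radius of convergence is the smallest modulus among the singular points: 9/4 - (1/4)*sqrt(71).
The factor d**2 + 9*d/2 + 5/8 splits as (d - a)(d - a') with a = -9/4 - (1/4)*sqrt(71), a' = -9/4 + (1/4)*sqrt(71). At the order-3 pole a set g(d) = (d - a)^3*f(d) = [27/26] / (d - a')^3.
Order-3 pole: residue = g''(a)/2; g''(-9/4 - (1/4)*sqrt(71)) = -(5184/4652843)*sqrt(71), so the residue is -(2592/4652843)*sqrt(71).
The factor d**2 + 9*d/2 + 5/8 splits as (d - a)(d - a') with a = -9/4 + (1/4)*sqrt(71), a' = -9/4 - (1/4)*sqrt(71). At the order-3 pole a set g(d) = (d - a)^3*f(d) = [27/26] / (d - a')^3.
Order-3 pole: residue = g''(a)/2; g''(-9/4 + (1/4)*sqrt(71)) = (5184/4652843)*sqrt(71), so the residue is (2592/4652843)*sqrt(71).
List the singular points by increasing real part (a conjugate pair: the negative imaginary part first).

Radius of convergence at 0: 9/4 - (1/4)*sqrt(71).
At -9/4 - (1/4)*sqrt(71): a pole of order 3; residue -(2592/4652843)*sqrt(71).
At -9/4 + (1/4)*sqrt(71): a pole of order 3; residue (2592/4652843)*sqrt(71).


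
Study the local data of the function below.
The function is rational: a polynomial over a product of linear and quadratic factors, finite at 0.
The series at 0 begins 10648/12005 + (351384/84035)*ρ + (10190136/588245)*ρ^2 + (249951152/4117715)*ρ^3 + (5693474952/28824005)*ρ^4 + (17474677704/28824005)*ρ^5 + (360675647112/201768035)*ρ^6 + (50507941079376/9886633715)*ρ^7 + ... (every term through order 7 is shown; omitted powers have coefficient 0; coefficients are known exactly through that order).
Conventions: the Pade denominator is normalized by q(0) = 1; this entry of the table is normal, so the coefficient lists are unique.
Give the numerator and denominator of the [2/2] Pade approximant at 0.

Taylor coefficients needed (read off): a_0 = 10648/12005, a_1 = 351384/84035, a_2 = 10190136/588245, a_3 = 249951152/4117715, a_4 = 5693474952/28824005.
Write the denominator as Q(ρ) = 1 + q1*ρ + q2*ρ^2. Requiring Q*f - P = O(ρ^5) with deg P <= 2 kills the coefficients of ρ^3..ρ^4 in Q*f:
  ρ^3: a_3 + q1*a_2 + q2*a_1 = 0, i.e. 249951152/4117715 + (10190136/588245)*q1 + (351384/84035)*q2 = 0.
  ρ^4: a_4 + q1*a_3 + q2*a_2 = 0, i.e. 5693474952/28824005 + (249951152/4117715)*q1 + (10190136/588245)*q2 = 0.
Solving this linear system: q1 = -13277/2723, q2 = 324973/57183.
The numerator is Q*f truncated at degree 2: P0 = a_0 = 10648/12005; P1 = a_1 + q1*a_0 = -937024/6537923; P2 = a_2 + q1*a_1 + q2*a_0 = 1356225112/686481915.

The Pade approximant has numerator coefficients [10648/12005, -937024/6537923, 1356225112/686481915]; denominator coefficients [1, -13277/2723, 324973/57183].


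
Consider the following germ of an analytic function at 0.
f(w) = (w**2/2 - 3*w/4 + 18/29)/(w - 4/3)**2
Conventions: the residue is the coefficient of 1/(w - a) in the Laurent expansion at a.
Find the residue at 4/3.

At the order-2 pole 4/3 set g(w) = (w - (4/3))^2*f(w) = w**2/2 - 3*w/4 + 18/29.
Order-2 pole: residue = g'(a); g'(4/3) = 7/12, so the residue is 7/12.

The residue is 7/12.


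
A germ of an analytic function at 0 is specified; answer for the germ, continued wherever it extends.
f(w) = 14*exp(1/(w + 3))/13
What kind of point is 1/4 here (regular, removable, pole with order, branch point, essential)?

There is no denominator, hence no pole anywhere.
The essential point of exp(1/(w - (-3))) is -3, not 1/4.
So the germ continues analytically to 1/4.

The point is a regular point.


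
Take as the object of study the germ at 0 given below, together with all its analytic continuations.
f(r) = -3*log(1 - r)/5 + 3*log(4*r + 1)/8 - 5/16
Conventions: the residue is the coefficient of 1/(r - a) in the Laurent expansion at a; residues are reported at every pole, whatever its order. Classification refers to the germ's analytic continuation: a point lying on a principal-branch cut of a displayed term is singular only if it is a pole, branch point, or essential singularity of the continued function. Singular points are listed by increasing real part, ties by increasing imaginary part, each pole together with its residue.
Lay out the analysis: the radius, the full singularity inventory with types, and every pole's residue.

Radius of convergence at 0: 1/4.
At -1/4: a logarithmic branch point.
At 1: a logarithmic branch point.

Branch term (3/8)*log(1 - r/(-1/4)): its argument vanishes at r = -1/4, a logarithmic branch point, modulus 1/4.
Branch term (-3/5)*log(1 - r/(1)): its argument vanishes at r = 1, a logarithmic branch point, modulus 1.
The radius of convergence is the smallest modulus among the singular points: 1/4.
List the singular points by increasing real part (a conjugate pair: the negative imaginary part first).


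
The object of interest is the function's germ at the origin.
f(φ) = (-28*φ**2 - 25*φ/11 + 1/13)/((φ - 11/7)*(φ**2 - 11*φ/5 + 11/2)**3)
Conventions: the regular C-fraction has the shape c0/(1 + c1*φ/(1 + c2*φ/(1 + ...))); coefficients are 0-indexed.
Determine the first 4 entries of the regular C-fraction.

The regular C-fraction coefficients are [-56/190333, 1524/55, -895753/20955, 15994882627/3412818930].

Taylor coefficients (expand at 0): a_0 = -56/190333, a_1 = 85344/10468315, a_2 = 70584416/575757325, a_3 = 102406192/487179275.
c0 = a_0 = -56/190333. Peel one level at a time: if S = 1 + c*φ/S' with S'(0) = 1, then c is the φ-coefficient of S and S' = c*φ/(S - 1).
S_1 = c0/f = 1 + (1524/55)*φ + (3583012/3025)*φ^2 + ...; c1 = 1524/55.
S_2 = c1*φ/(S_1 - 1) = 1 + (-895753/20955)*φ + (15994882627/79838550)*φ^2 + ...; c2 = -895753/20955.
S_3 = c2*φ/(S_2 - 1) = 1 + (15994882627/3412818930)*φ + ...; c3 = 15994882627/3412818930.


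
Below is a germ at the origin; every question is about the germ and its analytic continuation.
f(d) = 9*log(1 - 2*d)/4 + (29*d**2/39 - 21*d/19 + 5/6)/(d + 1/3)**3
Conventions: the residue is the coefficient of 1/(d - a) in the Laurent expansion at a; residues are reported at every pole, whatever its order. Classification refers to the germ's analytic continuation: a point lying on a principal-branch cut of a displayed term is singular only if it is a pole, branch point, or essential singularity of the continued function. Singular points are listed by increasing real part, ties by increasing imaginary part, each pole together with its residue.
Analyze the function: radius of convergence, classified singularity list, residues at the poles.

Denominator factor (d + 1/3)^3: pole of order 3 at -1/3, modulus 1/3.
Branch term (9/4)*log(1 - d/(1/2)): its argument vanishes at d = 1/2, a logarithmic branch point, modulus 1/2.
The radius of convergence is the smallest modulus among the singular points: 1/3.
The branch term is analytic at -1/3 and contributes nothing to the residue; only the rational part matters.
At the order-3 pole -1/3 set g(d) = (d - (-1/3))^3*(rational part) = 29*d**2/39 - 21*d/19 + 5/6.
Order-3 pole: residue = g''(a)/2; g''(-1/3) = 58/39, so the residue is 29/39.
List the singular points by increasing real part (a conjugate pair: the negative imaginary part first).

Radius of convergence at 0: 1/3.
At -1/3: a pole of order 3; residue 29/39.
At 1/2: a logarithmic branch point.


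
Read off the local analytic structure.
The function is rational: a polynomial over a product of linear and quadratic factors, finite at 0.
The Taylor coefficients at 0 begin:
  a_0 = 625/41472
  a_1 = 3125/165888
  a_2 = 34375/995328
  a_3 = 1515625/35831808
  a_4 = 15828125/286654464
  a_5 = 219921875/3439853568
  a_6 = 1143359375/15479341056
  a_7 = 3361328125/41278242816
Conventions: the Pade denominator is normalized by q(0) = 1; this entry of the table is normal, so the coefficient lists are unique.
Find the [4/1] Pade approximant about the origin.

The Pade approximant has numerator coefficients [625/41472, 21875/15754176, 8553125/672178176, 41921875/18148810752, 5436828125/871142916096]; denominator coefficients [1, -14075/12156].

Taylor coefficients needed (read off): a_0 = 625/41472, a_1 = 3125/165888, a_2 = 34375/995328, a_3 = 1515625/35831808, a_4 = 15828125/286654464, a_5 = 219921875/3439853568.
Write the denominator as Q(ζ) = 1 + q1*ζ. Requiring Q*f - P = O(ζ^6) with deg P <= 4 kills the coefficients of ζ^5..ζ^5 in Q*f:
  ζ^5: a_5 + q1*a_4 = 0, i.e. 219921875/3439853568 + (15828125/286654464)*q1 = 0.
Solving this linear system: q1 = -14075/12156.
The numerator is Q*f truncated at degree 4: P0 = a_0 = 625/41472; P1 = a_1 + q1*a_0 = 21875/15754176; P2 = a_2 + q1*a_1 = 8553125/672178176; P3 = a_3 + q1*a_2 = 41921875/18148810752; P4 = a_4 + q1*a_3 = 5436828125/871142916096.


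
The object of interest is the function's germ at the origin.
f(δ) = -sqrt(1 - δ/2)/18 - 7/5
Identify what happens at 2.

The term (-1/18)*sqrt(1 - δ/(2)) has argument 1 - 2/(2) = 0 at 2: a square-root (algebraic, two-sheeted) branch point; the remaining terms are analytic or single-valued there.

The point is an algebraic (square-root) branch point.


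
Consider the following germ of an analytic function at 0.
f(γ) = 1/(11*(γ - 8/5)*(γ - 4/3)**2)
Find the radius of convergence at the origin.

The radius of convergence is 4/3.

Denominator factor (γ - 8/5): pole of order 1 at 8/5, modulus 8/5.
Denominator factor (γ - 4/3)^2: pole of order 2 at 4/3, modulus 4/3.
The radius of convergence is the smallest modulus among the singular points: 4/3.


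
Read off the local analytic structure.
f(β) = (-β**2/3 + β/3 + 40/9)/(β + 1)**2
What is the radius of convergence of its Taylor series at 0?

Denominator factor (β + 1)^2: pole of order 2 at -1, modulus 1.
The radius of convergence is the smallest modulus among the singular points: 1.

The radius of convergence is 1.


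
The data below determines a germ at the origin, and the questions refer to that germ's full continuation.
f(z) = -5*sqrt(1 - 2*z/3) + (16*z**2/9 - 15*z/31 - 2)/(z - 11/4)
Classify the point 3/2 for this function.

The term (-5)*sqrt(1 - z/(3/2)) has argument 1 - 3/2/(3/2) = 0 at 3/2: a square-root (algebraic, two-sheeted) branch point; the remaining terms are analytic or single-valued there.

The point is an algebraic (square-root) branch point.


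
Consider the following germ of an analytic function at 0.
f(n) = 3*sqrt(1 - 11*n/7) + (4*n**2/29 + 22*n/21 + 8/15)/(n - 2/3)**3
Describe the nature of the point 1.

The point is a regular point.

Denominator factors: n - 2/3 = 1/3 at n = 1 — none vanishes.
Branch term sqrt(1 - n/(7/11)): argument at 1 is -4/7, nonzero, so 1 is not its branch point (a point on a principal cut is still regular for the continued germ).
So the germ continues analytically to 1.


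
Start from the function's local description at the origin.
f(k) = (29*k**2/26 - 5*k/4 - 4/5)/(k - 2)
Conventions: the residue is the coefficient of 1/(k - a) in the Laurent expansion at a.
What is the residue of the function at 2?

At the order-1 pole 2 set g(k) = (k - (2))*f(k) = 29*k**2/26 - 5*k/4 - 4/5.
Simple pole: residue = g(a) at a = 2, which is 151/130.

The residue is 151/130.


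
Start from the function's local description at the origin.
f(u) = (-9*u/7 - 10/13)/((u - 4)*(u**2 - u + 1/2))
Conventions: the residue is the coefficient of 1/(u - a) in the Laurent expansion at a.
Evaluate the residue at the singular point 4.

The residue is -1076/2275.

At the order-1 pole 4 set g(u) = (u - (4))*f(u) = (-9*u/7 - 10/13)/(u**2 - u + 1/2).
Simple pole: residue = g(a) at a = 4, which is -1076/2275.


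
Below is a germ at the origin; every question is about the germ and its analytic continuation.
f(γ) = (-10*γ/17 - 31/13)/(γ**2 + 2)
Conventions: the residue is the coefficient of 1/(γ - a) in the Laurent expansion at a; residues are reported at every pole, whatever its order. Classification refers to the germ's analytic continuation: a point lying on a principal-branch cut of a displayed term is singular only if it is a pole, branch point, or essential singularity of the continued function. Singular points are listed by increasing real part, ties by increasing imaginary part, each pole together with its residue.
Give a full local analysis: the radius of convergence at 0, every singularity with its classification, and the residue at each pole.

Radius of convergence at 0: sqrt(2).
At -(sqrt(2))*i: a pole of order 1; residue (-5/17) - ((31/52)*sqrt(2))*i.
At (sqrt(2))*i: a pole of order 1; residue (-5/17) + ((31/52)*sqrt(2))*i.

Denominator factor (γ**2 + 2): discriminant -8, complex-conjugate roots (sqrt(2))*i and -(sqrt(2))*i; poles of order 1, moduli sqrt(2) and sqrt(2).
The radius of convergence is the smallest modulus among the singular points: sqrt(2).
The factor γ**2 + 2 splits as (γ - a)(γ - a') with a = -(sqrt(2))*i, a' = (sqrt(2))*i. At the order-1 pole a set g(γ) = (γ - a)*f(γ) = [-10*γ/17 - 31/13] / (γ - a').
Simple pole: residue = g(a) at a = -(sqrt(2))*i, which is (-5/17) - ((31/52)*sqrt(2))*i.
The factor γ**2 + 2 splits as (γ - a)(γ - a') with a = (sqrt(2))*i, a' = -(sqrt(2))*i. At the order-1 pole a set g(γ) = (γ - a)*f(γ) = [-10*γ/17 - 31/13] / (γ - a').
Simple pole: residue = g(a) at a = (sqrt(2))*i, which is (-5/17) + ((31/52)*sqrt(2))*i.
List the singular points by increasing real part (a conjugate pair: the negative imaginary part first).


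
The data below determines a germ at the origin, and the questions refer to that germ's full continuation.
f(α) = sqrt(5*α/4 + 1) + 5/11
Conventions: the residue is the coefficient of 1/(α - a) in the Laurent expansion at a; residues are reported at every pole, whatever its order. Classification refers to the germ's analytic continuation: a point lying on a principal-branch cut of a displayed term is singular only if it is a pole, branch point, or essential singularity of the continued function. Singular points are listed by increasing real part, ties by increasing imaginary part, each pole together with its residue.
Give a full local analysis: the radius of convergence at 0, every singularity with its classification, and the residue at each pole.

Branch term (1)*sqrt(1 - α/(-4/5)): its argument vanishes at α = -4/5, a square-root branch point, modulus 4/5.
The radius of convergence is the smallest modulus among the singular points: 4/5.

Radius of convergence at 0: 4/5.
At -4/5: an algebraic (square-root) branch point.


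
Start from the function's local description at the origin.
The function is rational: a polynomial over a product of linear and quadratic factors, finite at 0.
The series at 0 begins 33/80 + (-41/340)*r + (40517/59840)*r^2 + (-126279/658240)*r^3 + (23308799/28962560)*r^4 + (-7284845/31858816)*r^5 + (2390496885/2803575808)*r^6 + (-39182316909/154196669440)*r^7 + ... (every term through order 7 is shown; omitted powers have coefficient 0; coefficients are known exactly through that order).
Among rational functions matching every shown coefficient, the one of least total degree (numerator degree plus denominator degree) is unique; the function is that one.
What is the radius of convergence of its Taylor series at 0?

The radius of convergence is 1.

No rational of total degree below 6 reproduces all 8 coefficients; solving the [1/5] Pade equations on them gives f(r) = (2*r/17 + 33/20)/((r + 1)*(r**2 + 7*r/11 - 2)**2), whose expansion matches every shown term.
Denominator factor (r + 1): pole of order 1 at -1, modulus 1.
Denominator factor (r**2 + 7*r/11 - 2)^2: discriminant 1017/121, real irrational roots -7/22 + (3/22)*sqrt(113) and -7/22 - (3/22)*sqrt(113); poles of order 2, moduli -7/22 + (3/22)*sqrt(113) and 7/22 + (3/22)*sqrt(113).
The radius of convergence is the smallest modulus among the singular points: 1.
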